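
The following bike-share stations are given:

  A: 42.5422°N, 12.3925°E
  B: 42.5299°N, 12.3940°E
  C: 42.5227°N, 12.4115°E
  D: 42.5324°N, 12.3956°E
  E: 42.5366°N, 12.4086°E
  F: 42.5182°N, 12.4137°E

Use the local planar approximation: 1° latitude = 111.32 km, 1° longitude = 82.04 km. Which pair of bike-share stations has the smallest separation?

Pairwise distances:
B–D: 0.3077 km
C–F: 0.5325 km
A–D: 1.1202 km
D–E: 1.1645 km
A–B: 1.3748 km
B–E: 1.4110 km
A–E: 1.4606 km
C–E: 1.5655 km
B–C: 1.6443 km
C–D: 1.6934 km
B–F: 2.0757 km
E–F: 2.0906 km
D–F: 2.1688 km
A–C: 2.6724 km
A–F: 3.1879 km
Closest pair: B–D at 0.3077 km.

B and D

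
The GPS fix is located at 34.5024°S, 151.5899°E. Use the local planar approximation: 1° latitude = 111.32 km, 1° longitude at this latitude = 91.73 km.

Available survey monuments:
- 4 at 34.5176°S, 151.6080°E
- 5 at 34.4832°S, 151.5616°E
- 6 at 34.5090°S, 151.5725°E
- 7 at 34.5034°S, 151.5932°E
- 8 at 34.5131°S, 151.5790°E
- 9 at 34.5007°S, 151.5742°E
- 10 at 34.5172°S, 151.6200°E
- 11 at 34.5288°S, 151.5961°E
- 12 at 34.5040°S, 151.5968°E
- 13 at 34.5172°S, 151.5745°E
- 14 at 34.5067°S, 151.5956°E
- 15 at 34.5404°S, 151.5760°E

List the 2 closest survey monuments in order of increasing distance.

7, 12

Distances from 34.5024°S, 151.5899°E:
4: 2.3706 km
5: 3.3626 km
6: 1.7571 km
7: 0.3225 km
8: 1.5551 km
9: 1.4525 km
10: 3.2153 km
11: 2.9934 km
12: 0.6575 km
13: 2.1702 km
14: 0.7089 km
15: 4.4181 km
Sorted: 7 (0.3225 km) < 12 (0.6575 km) < 14 (0.7089 km) < 9 (1.4525 km) < …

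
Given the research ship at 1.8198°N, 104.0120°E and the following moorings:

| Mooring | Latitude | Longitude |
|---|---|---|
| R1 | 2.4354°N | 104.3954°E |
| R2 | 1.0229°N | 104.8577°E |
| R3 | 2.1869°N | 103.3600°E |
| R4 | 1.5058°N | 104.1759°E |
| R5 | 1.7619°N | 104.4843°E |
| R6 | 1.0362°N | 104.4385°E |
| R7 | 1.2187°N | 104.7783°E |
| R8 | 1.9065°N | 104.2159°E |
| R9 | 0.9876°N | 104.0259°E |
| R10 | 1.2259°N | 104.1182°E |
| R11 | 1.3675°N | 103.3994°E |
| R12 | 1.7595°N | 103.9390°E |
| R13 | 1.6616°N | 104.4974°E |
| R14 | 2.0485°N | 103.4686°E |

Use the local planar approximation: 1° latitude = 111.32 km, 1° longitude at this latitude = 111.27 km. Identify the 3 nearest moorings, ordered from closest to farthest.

R12, R8, R4

Distances from 1.8198°N, 104.0120°E:
R1: √((0.6156·111.32)² + (0.3834·111.27)²) = √(4696.167922 + 1819.953925) = 80.7225 km
R2: √((-0.7969·111.32)² + (0.8457·111.27)²) = √(7869.625198 + 8855.005541) = 129.3237 km
R3: √((0.3671·111.32)² + (-0.6520·111.27)²) = √(1669.994975 + 5263.218108) = 83.2659 km
R4: √((-0.3140·111.32)² + (0.1639·111.27)²) = √(1221.815672 + 332.593750) = 39.4260 km
R5: √((-0.0579·111.32)² + (0.4723·111.27)²) = √(41.543542 + 2761.798995) = 52.9466 km
R6: √((-0.7836·111.32)² + (0.4265·111.27)²) = √(7609.134310 + 2252.134104) = 99.3039 km
R7: √((-0.6011·111.32)² + (0.7663·111.27)²) = √(4477.543886 + 7270.325033) = 108.3876 km
R8: √((0.0867·111.32)² + (0.2039·111.27)²) = √(93.150371 + 514.743211) = 24.6555 km
R9: √((-0.8322·111.32)² + (0.0139·111.27)²) = √(8582.262981 + 2.392136) = 92.6534 km
R10: √((-0.5939·111.32)² + (0.1062·111.27)²) = √(4370.921893 + 139.638511) = 67.1607 km
R11: √((-0.4523·111.32)² + (-0.6126·111.27)²) = √(2535.126125 + 4646.331169) = 84.7435 km
R12: √((-0.0603·111.32)² + (-0.0730·111.27)²) = √(45.058945 + 65.978418) = 10.5374 km
R13: √((-0.1582·111.32)² + (0.4854·111.27)²) = √(310.141122 + 2917.129573) = 56.8091 km
R14: √((0.2287·111.32)² + (-0.5434·111.27)²) = √(648.154775 + 3655.909566) = 65.6054 km
Sorted: R12 (10.5374 km) < R8 (24.6555 km) < R4 (39.4260 km) < R5 (52.9466 km) < R13 (56.8091 km) < …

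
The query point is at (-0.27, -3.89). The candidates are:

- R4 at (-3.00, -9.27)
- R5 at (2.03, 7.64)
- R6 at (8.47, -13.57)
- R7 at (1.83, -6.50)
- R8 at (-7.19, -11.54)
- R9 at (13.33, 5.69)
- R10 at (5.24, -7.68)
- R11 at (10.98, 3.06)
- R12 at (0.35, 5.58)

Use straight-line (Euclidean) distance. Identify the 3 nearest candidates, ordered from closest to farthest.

R7, R4, R10

Distances from (-0.27, -3.89):
R4: √((-2.73)² + (-5.38)²) = √(7.4529 + 28.9444) = 6.03
R5: √((2.30)² + (11.53)²) = √(5.2900 + 132.9409) = 11.76
R6: √((8.74)² + (-9.68)²) = √(76.3876 + 93.7024) = 13.04
R7: √((2.10)² + (-2.61)²) = √(4.4100 + 6.8121) = 3.35
R8: √((-6.92)² + (-7.65)²) = √(47.8864 + 58.5225) = 10.32
R9: √((13.60)² + (9.58)²) = √(184.9600 + 91.7764) = 16.64
R10: √((5.51)² + (-3.79)²) = √(30.3601 + 14.3641) = 6.69
R11: √((11.25)² + (6.95)²) = √(126.5625 + 48.3025) = 13.22
R12: √((0.62)² + (9.47)²) = √(0.3844 + 89.6809) = 9.49
Sorted: R7 (3.35) < R4 (6.03) < R10 (6.69) < R12 (9.49) < R8 (10.32) < …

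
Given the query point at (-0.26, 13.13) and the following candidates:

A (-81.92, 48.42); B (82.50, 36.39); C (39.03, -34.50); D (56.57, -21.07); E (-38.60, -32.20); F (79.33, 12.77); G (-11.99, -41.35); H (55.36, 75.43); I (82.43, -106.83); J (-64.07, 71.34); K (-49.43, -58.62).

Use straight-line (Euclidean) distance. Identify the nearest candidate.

Distances from (-0.26, 13.13):
A: √((-81.66)² + (35.29)²) = √(6668.3556 + 1245.3841) = 88.96
B: √((82.76)² + (23.26)²) = √(6849.2176 + 541.0276) = 85.97
C: √((39.29)² + (-47.63)²) = √(1543.7041 + 2268.6169) = 61.74
D: √((56.83)² + (-34.20)²) = √(3229.6489 + 1169.6400) = 66.33
E: √((-38.34)² + (-45.33)²) = √(1469.9556 + 2054.8089) = 59.37
F: √((79.59)² + (-0.36)²) = √(6334.5681 + 0.1296) = 79.59
G: √((-11.73)² + (-54.48)²) = √(137.5929 + 2968.0704) = 55.73
H: √((55.62)² + (62.30)²) = √(3093.5844 + 3881.2900) = 83.52
I: √((82.69)² + (-119.96)²) = √(6837.6361 + 14390.4016) = 145.70
J: √((-63.81)² + (58.21)²) = √(4071.7161 + 3388.4041) = 86.37
K: √((-49.17)² + (-71.75)²) = √(2417.6889 + 5148.0625) = 86.98
Minimum: G at 55.73.

G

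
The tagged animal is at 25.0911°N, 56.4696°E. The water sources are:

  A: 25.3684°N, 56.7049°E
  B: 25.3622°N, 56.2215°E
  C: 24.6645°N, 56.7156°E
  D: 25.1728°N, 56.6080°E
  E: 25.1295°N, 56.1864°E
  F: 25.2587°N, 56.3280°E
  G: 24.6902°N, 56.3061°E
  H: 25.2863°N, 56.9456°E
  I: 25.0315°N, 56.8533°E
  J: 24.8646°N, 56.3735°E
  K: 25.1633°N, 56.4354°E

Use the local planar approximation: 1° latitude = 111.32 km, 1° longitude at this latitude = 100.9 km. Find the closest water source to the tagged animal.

K

Distances from 25.0911°N, 56.4696°E:
A: 38.9432 km
B: 39.2101 km
C: 53.5847 km
D: 16.6651 km
E: 28.8928 km
F: 23.4994 km
G: 47.5797 km
H: 52.7153 km
I: 39.2797 km
J: 27.0142 km
K: 8.7468 km
Minimum: K at 8.7468 km.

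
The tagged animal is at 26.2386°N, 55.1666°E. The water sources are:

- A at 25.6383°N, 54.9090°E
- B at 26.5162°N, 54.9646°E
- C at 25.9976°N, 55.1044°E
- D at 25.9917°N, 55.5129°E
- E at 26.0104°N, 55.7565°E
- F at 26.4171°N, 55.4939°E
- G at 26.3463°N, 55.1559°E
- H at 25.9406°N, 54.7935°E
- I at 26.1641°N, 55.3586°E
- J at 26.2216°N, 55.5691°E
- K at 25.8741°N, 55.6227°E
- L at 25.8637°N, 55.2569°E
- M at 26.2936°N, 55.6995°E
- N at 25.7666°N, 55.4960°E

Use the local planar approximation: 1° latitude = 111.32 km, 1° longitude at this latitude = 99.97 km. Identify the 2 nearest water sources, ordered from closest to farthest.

G, I

Distances from 26.2386°N, 55.1666°E:
A: √((-0.6003·111.32)² + (-0.2576·99.97)²) = √(4465.633551 + 663.179513) = 71.6157 km
B: √((0.2776·111.32)² + (-0.2020·99.97)²) = √(954.960304 + 407.795213) = 36.9155 km
C: √((-0.2410·111.32)² + (-0.0622·99.97)²) = √(719.748023 + 38.665190) = 27.5393 km
D: √((-0.2469·111.32)² + (0.3463·99.97)²) = √(755.420168 + 1198.517466) = 44.2034 km
E: √((-0.2282·111.32)² + (0.5899·99.97)²) = √(645.323790 + 3477.732521) = 64.2110 km
F: √((0.1785·111.32)² + (0.3273·99.97)²) = √(394.841539 + 1070.610245) = 38.2812 km
G: √((0.1077·111.32)² + (-0.0107·99.97)²) = √(143.740053 + 1.144213) = 12.0368 km
H: √((-0.2980·111.32)² + (-0.3731·99.97)²) = √(1100.471814 + 1391.201004) = 49.9167 km
I: √((-0.0745·111.32)² + (0.1920·99.97)²) = √(68.779488 + 368.418849) = 20.9093 km
J: √((-0.0170·111.32)² + (0.4025·99.97)²) = √(3.581329 + 1619.090608) = 40.2824 km
K: √((-0.3645·111.32)² + (0.4561·99.97)²) = √(1646.423137 + 2079.024124) = 61.0364 km
L: √((-0.3749·111.32)² + (0.0903·99.97)²) = √(1741.715738 + 81.491983) = 42.6990 km
M: √((0.0550·111.32)² + (0.5329·99.97)²) = √(37.486231 + 2838.120461) = 53.6247 km
N: √((-0.4720·111.32)² + (0.3294·99.97)²) = √(2760.771052 + 1084.392671) = 62.0094 km
Sorted: G (12.0368 km) < I (20.9093 km) < C (27.5393 km) < B (36.9155 km) < …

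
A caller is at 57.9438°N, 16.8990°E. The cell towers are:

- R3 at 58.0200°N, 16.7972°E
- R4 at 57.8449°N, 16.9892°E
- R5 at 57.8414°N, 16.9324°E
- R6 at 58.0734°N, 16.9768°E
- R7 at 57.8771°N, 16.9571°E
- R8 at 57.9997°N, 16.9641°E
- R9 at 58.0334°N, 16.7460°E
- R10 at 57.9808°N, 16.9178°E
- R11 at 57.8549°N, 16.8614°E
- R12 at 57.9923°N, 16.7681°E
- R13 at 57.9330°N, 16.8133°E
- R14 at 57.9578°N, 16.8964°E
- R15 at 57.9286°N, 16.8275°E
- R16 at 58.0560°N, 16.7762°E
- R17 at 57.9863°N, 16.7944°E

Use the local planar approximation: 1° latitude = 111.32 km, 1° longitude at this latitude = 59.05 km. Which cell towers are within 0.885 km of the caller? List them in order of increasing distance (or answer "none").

none

Distances from 57.9438°N, 16.8990°E:
R3: 10.3966 km
R4: 12.2303 km
R5: 11.5685 km
R6: 15.1409 km
R7: 8.1793 km
R8: 7.3144 km
R9: 13.4577 km
R10: 4.2658 km
R11: 10.1424 km
R12: 9.4285 km
R13: 5.2014 km
R14: 1.5660 km
R15: 4.5485 km
R16: 14.4425 km
R17: 7.7804 km
Threshold 0.885 km: none within range.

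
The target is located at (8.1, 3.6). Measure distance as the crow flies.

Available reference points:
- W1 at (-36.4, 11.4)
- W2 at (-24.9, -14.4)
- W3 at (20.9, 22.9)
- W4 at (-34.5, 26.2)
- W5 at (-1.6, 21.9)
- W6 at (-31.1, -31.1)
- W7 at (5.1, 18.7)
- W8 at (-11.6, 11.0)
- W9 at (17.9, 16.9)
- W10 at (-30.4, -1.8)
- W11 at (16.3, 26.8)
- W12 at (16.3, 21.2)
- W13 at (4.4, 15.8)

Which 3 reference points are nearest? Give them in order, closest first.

W13, W7, W9

Distances from (8.1, 3.6):
W1: √((-44.5)² + (7.8)²) = √(1980.250 + 60.840) = 45.2
W2: √((-33.0)² + (-18.0)²) = √(1089.000 + 324.000) = 37.6
W3: √((12.8)² + (19.3)²) = √(163.840 + 372.490) = 23.2
W4: √((-42.6)² + (22.6)²) = √(1814.760 + 510.760) = 48.2
W5: √((-9.7)² + (18.3)²) = √(94.090 + 334.890) = 20.7
W6: √((-39.2)² + (-34.7)²) = √(1536.640 + 1204.090) = 52.4
W7: √((-3.0)² + (15.1)²) = √(9.000 + 228.010) = 15.4
W8: √((-19.7)² + (7.4)²) = √(388.090 + 54.760) = 21.0
W9: √((9.8)² + (13.3)²) = √(96.040 + 176.890) = 16.5
W10: √((-38.5)² + (-5.4)²) = √(1482.250 + 29.160) = 38.9
W11: √((8.2)² + (23.2)²) = √(67.240 + 538.240) = 24.6
W12: √((8.2)² + (17.6)²) = √(67.240 + 309.760) = 19.4
W13: √((-3.7)² + (12.2)²) = √(13.690 + 148.840) = 12.7
Sorted: W13 (12.7) < W7 (15.4) < W9 (16.5) < W12 (19.4) < W5 (20.7) < …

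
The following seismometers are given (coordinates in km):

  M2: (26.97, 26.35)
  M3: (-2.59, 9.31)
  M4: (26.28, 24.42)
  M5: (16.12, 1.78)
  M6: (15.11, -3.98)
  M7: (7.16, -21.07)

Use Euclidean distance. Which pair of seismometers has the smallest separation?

Pairwise distances:
M2–M3: √((-29.56)² + (-17.04)²) = √(873.7936 + 290.3616) = 34.12 km
M2–M4: √((-0.69)² + (-1.93)²) = √(0.4761 + 3.7249) = 2.05 km
M2–M5: √((-10.85)² + (-24.57)²) = √(117.7225 + 603.6849) = 26.86 km
M2–M6: √((-11.86)² + (-30.33)²) = √(140.6596 + 919.9089) = 32.57 km
M2–M7: √((-19.81)² + (-47.42)²) = √(392.4361 + 2248.6564) = 51.39 km
M3–M4: √((28.87)² + (15.11)²) = √(833.4769 + 228.3121) = 32.59 km
M3–M5: √((18.71)² + (-7.53)²) = √(350.0641 + 56.7009) = 20.17 km
M3–M6: √((17.70)² + (-13.29)²) = √(313.2900 + 176.6241) = 22.13 km
M3–M7: √((9.75)² + (-30.38)²) = √(95.0625 + 922.9444) = 31.91 km
M4–M5: √((-10.16)² + (-22.64)²) = √(103.2256 + 512.5696) = 24.82 km
M4–M6: √((-11.17)² + (-28.40)²) = √(124.7689 + 806.5600) = 30.52 km
M4–M7: √((-19.12)² + (-45.49)²) = √(365.5744 + 2069.3401) = 49.34 km
M5–M6: √((-1.01)² + (-5.76)²) = √(1.0201 + 33.1776) = 5.85 km
M5–M7: √((-8.96)² + (-22.85)²) = √(80.2816 + 522.1225) = 24.54 km
M6–M7: √((-7.95)² + (-17.09)²) = √(63.2025 + 292.0681) = 18.85 km
Closest pair: M2–M4 at 2.05 km.

M2 and M4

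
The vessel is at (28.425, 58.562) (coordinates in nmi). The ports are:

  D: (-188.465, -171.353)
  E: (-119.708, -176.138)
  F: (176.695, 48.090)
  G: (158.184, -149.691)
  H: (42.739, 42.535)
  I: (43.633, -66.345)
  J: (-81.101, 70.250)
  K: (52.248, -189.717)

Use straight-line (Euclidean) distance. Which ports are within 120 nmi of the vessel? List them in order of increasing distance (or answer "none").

Distances from (28.425, 58.562):
D: 316.073 nmi
E: 277.538 nmi
F: 148.639 nmi
G: 245.371 nmi
H: 21.488 nmi
I: 125.829 nmi
J: 110.148 nmi
K: 249.419 nmi
Threshold 120 nmi: H (21.488 nmi), J (110.148 nmi) are within range.

H, J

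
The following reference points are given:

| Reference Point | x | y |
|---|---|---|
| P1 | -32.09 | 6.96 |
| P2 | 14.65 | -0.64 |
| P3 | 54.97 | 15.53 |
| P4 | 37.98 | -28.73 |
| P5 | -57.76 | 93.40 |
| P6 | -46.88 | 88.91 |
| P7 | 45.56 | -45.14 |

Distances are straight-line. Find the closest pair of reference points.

Pairwise distances:
P1–P2: 47.35
P1–P3: 87.48
P1–P4: 78.64
P1–P5: 90.17
P1–P6: 83.27
P1–P7: 93.51
P2–P3: 43.44
P2–P4: 36.51
P2–P5: 118.69
P2–P6: 108.65
P2–P7: 54.18
P3–P4: 47.41
P3–P5: 137.01
P3–P6: 125.53
P3–P7: 61.40
P4–P5: 155.18
P4–P6: 145.05
P4–P7: 18.08
P5–P6: 11.77
P5–P7: 172.82
P6–P7: 162.83
Closest pair: P5–P6 at 11.77.

P5 and P6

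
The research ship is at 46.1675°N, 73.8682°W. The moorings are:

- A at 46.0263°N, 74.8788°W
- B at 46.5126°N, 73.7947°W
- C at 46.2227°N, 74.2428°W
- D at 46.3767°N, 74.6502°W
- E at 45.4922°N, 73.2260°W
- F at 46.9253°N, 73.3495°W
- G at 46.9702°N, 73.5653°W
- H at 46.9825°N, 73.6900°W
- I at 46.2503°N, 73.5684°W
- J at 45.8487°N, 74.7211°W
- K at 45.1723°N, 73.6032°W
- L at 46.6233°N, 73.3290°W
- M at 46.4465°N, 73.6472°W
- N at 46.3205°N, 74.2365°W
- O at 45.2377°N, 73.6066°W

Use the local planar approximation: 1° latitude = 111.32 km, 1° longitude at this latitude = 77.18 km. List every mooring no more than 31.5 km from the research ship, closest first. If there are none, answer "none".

I, C

Distances from 46.1675°N, 73.8682°W:
A: √((-0.1412·111.32)² + (-1.0106·77.18)²) = √(247.067596 + 6083.704852) = 79.5662 km
B: √((0.3451·111.32)² + (0.0735·77.18)²) = √(1475.829931 + 32.179866) = 38.8331 km
C: √((0.0552·111.32)² + (-0.3746·77.18)²) = √(37.759354 + 835.882234) = 29.5574 km
D: √((0.2092·111.32)² + (-0.7820·77.18)²) = √(542.337651 + 3642.697055) = 64.6918 km
E: √((-0.6753·111.32)² + (0.6422·77.18)²) = √(5651.189814 + 2456.688828) = 90.0438 km
F: √((0.7578·111.32)² + (0.5187·77.18)²) = √(7116.322104 + 1602.662387) = 93.3755 km
G: √((0.8027·111.32)² + (0.3029·77.18)²) = √(7984.595530 + 546.522561) = 92.3641 km
H: √((0.8150·111.32)² + (0.1782·77.18)²) = √(8231.170786 + 189.158102) = 91.7624 km
I: √((0.0828·111.32)² + (0.2998·77.18)²) = √(84.958546 + 535.393144) = 24.9069 km
J: √((-0.3188·111.32)² + (-0.8529·77.18)²) = √(1259.456061 + 4333.170495) = 74.7839 km
K: √((-0.9952·111.32)² + (0.2650·77.18)²) = √(12273.463348 + 418.312937) = 112.6578 km
L: √((0.4558·111.32)² + (0.5392·77.18)²) = √(2574.512691 + 1731.846178) = 65.6229 km
M: √((0.2790·111.32)² + (0.2210·77.18)²) = √(964.616757 + 290.933744) = 35.4337 km
N: √((0.1530·111.32)² + (-0.3683·77.18)²) = √(290.087661 + 808.003024) = 33.1375 km
O: √((-0.9298·111.32)² + (0.2616·77.18)²) = √(10713.354580 + 407.647730) = 105.4562 km
Threshold 31.5 km: I (24.9069 km), C (29.5574 km) are within range.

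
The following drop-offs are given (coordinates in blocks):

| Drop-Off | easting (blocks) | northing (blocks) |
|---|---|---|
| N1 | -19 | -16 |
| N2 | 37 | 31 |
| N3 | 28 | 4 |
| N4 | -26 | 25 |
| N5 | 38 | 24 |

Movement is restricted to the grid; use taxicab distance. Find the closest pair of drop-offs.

Pairwise distances:
N2–N5: |1| + |-7| = 1 + 7 = 8 blocks
N3–N5: |10| + |20| = 10 + 20 = 30 blocks
N2–N3: |-9| + |-27| = 9 + 27 = 36 blocks
N1–N4: |-7| + |41| = 7 + 41 = 48 blocks
N4–N5: |64| + |-1| = 64 + 1 = 65 blocks
N1–N3: |47| + |20| = 47 + 20 = 67 blocks
N2–N4: |-63| + |-6| = 63 + 6 = 69 blocks
N3–N4: |-54| + |21| = 54 + 21 = 75 blocks
N1–N5: |57| + |40| = 57 + 40 = 97 blocks
N1–N2: |56| + |47| = 56 + 47 = 103 blocks
Closest pair: N2–N5 at 8 blocks.

N2 and N5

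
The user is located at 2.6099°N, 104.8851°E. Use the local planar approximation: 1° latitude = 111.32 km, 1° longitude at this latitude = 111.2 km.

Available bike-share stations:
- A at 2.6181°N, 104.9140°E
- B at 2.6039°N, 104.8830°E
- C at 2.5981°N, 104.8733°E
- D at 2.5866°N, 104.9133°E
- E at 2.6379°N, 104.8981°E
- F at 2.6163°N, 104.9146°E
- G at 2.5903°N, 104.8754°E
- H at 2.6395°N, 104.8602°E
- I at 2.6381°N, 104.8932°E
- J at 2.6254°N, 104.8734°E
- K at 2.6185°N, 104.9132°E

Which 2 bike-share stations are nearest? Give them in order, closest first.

B, C

Distances from 2.6099°N, 104.8851°E:
A: 3.3408 km
B: 0.7076 km
C: 1.8567 km
D: 4.0695 km
E: 3.4359 km
F: 3.3569 km
G: 2.4339 km
H: 4.3040 km
I: 3.2659 km
J: 2.1610 km
K: 3.2681 km
Sorted: B (0.7076 km) < C (1.8567 km) < J (2.1610 km) < G (2.4339 km) < …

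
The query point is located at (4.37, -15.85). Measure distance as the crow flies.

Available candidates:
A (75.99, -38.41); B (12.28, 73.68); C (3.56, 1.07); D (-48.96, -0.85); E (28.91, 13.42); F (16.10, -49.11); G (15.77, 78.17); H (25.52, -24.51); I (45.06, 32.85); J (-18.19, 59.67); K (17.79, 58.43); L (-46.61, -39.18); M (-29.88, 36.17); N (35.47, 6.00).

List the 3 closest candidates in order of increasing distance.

Distances from (4.37, -15.85):
A: 75.09
B: 89.88
C: 16.94
D: 55.40
E: 38.20
F: 35.27
G: 94.71
H: 22.85
I: 63.46
J: 78.82
K: 75.48
L: 56.06
M: 62.28
N: 38.01
Sorted: C (16.94) < H (22.85) < F (35.27) < N (38.01) < E (38.20) < …

C, H, F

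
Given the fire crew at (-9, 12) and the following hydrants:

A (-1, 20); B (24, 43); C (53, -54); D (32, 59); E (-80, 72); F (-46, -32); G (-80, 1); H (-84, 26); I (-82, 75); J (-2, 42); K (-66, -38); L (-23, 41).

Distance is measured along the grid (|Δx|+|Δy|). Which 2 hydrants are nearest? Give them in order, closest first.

A, J

Distances from (-9, 12):
A: 16
B: 64
C: 128
D: 88
E: 131
F: 81
G: 82
H: 89
I: 136
J: 37
K: 107
L: 43
Sorted: A (16) < J (37) < L (43) < B (64) < …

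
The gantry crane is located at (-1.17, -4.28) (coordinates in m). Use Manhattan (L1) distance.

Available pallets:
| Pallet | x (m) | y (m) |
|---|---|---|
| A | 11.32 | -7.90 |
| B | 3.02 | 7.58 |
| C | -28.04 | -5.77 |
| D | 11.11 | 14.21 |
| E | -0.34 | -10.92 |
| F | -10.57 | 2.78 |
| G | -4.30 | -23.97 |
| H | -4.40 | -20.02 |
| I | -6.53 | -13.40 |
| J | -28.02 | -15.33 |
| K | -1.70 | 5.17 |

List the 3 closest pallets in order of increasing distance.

Distances from (-1.17, -4.28):
A: |12.49| + |-3.62| = 12.49 + 3.62 = 16.11 m
B: |4.19| + |11.86| = 4.19 + 11.86 = 16.05 m
C: |-26.87| + |-1.49| = 26.87 + 1.49 = 28.36 m
D: |12.28| + |18.49| = 12.28 + 18.49 = 30.77 m
E: |0.83| + |-6.64| = 0.83 + 6.64 = 7.47 m
F: |-9.40| + |7.06| = 9.40 + 7.06 = 16.46 m
G: |-3.13| + |-19.69| = 3.13 + 19.69 = 22.82 m
H: |-3.23| + |-15.74| = 3.23 + 15.74 = 18.97 m
I: |-5.36| + |-9.12| = 5.36 + 9.12 = 14.48 m
J: |-26.85| + |-11.05| = 26.85 + 11.05 = 37.90 m
K: |-0.53| + |9.45| = 0.53 + 9.45 = 9.98 m
Sorted: E (7.47 m) < K (9.98 m) < I (14.48 m) < B (16.05 m) < A (16.11 m) < …

E, K, I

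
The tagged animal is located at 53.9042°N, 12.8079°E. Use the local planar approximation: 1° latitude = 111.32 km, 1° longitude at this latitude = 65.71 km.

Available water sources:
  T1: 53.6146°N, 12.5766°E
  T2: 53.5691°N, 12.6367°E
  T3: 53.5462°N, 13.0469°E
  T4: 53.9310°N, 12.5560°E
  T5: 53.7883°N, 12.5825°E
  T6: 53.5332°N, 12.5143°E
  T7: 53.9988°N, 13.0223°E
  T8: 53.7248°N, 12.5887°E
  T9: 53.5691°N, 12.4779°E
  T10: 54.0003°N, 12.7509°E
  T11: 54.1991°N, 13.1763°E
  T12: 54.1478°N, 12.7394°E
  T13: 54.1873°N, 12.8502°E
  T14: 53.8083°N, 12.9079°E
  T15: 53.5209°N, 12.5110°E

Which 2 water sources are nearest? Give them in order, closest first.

T10, T14

Distances from 53.9042°N, 12.8079°E:
T1: √((-0.2896·111.32)² + (-0.2313·65.71)²) = √(1039.306182 + 231.001181) = 35.6414 km
T2: √((-0.3351·111.32)² + (-0.1712·65.71)²) = √(1391.538578 + 126.552420) = 38.9627 km
T3: √((-0.3580·111.32)² + (0.2390·65.71)²) = √(1588.226539 + 246.637288) = 42.8353 km
T4: √((0.0268·111.32)² + (-0.2519·65.71)²) = √(8.900532 + 273.980257) = 16.8191 km
T5: √((-0.1159·111.32)² + (-0.2254·65.71)²) = √(166.461294 + 219.366728) = 19.6425 km
T6: √((-0.3710·111.32)² + (-0.2936·65.71)²) = √(1705.666872 + 372.198859) = 45.5836 km
T7: √((0.0946·111.32)² + (0.2144·65.71)²) = √(110.899265 + 198.478055) = 17.5891 km
T8: √((-0.1794·111.32)² + (-0.2192·65.71)²) = √(398.833172 + 207.464615) = 24.6231 km
T9: √((-0.3351·111.32)² + (-0.3300·65.71)²) = √(1391.538578 + 470.208866) = 43.1480 km
T10: √((0.0961·111.32)² + (-0.0570·65.71)²) = √(114.444037 + 14.028546) = 11.3346 km
T11: √((0.2949·111.32)² + (0.3684·65.71)²) = √(1077.695180 + 586.006155) = 40.7885 km
T12: √((0.2436·111.32)² + (-0.0685·65.71)²) = √(735.361626 + 20.260216) = 27.4886 km
T13: √((0.2831·111.32)² + (0.0423·65.71)²) = √(993.175812 + 7.725804) = 31.6370 km
T14: √((-0.0959·111.32)² + (0.1000·65.71)²) = √(113.968179 + 43.178041) = 12.5358 km
T15: √((-0.3833·111.32)² + (-0.2969·65.71)²) = √(1820.639806 + 380.612747) = 46.9175 km
Sorted: T10 (11.3346 km) < T14 (12.5358 km) < T4 (16.8191 km) < T7 (17.5891 km) < …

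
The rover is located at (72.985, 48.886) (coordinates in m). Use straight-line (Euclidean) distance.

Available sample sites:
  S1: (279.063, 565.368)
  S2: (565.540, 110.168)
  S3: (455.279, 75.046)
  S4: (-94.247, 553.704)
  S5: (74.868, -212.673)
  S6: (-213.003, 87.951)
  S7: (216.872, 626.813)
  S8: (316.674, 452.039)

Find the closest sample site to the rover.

Distances from (72.985, 48.886):
S1: √((206.078)² + (516.482)²) = √(42468.14208 + 266753.65632) = 556.077 m
S2: √((492.555)² + (61.282)²) = √(242610.42802 + 3755.48352) = 496.353 m
S3: √((382.294)² + (26.160)²) = √(146148.70244 + 684.34560) = 383.188 m
S4: √((-167.232)² + (504.818)²) = √(27966.54182 + 254841.21312) = 531.797 m
S5: √((1.883)² + (-261.559)²) = √(3.54569 + 68413.11048) = 261.566 m
S6: √((-285.988)² + (39.065)²) = √(81789.13614 + 1526.07422) = 288.644 m
S7: √((143.887)² + (577.927)²) = √(20703.46877 + 333999.61733) = 595.570 m
S8: √((243.689)² + (403.153)²) = √(59384.32872 + 162532.34141) = 471.080 m
Minimum: S5 at 261.566 m.

S5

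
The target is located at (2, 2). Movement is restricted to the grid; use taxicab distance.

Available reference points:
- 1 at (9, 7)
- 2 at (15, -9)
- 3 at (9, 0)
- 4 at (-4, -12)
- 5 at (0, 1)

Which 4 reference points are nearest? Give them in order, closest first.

Distances from (2, 2):
1: 12
2: 24
3: 9
4: 20
5: 3
Sorted: 5 (3) < 3 (9) < 1 (12) < 4 (20) < 2 (24)

5, 3, 1, 4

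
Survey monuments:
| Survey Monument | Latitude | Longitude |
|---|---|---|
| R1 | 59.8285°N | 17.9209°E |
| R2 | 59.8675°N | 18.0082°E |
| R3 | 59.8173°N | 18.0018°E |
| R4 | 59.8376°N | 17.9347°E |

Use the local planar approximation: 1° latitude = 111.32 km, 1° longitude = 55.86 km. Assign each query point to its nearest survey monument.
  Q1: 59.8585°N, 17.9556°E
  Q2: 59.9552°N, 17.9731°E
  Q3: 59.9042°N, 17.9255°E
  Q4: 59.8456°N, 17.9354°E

Q1→R4; Q2→R2; Q3→R2; Q4→R4

Q1 at 59.8585°N, 17.9556°E:
  R1: 3.8614 km
  R2: 3.1044 km
  R3: 5.2626 km
  R4: 2.6031 km
  → nearest: R4 (2.6031 km)
Q2 at 59.9552°N, 17.9731°E:
  R1: 14.4025 km
  R2: 9.9577 km
  R3: 15.4345 km
  R4: 13.2658 km
  → nearest: R2 (9.9577 km)
Q3 at 59.9042°N, 17.9255°E:
  R1: 8.4308 km
  R2: 6.1670 km
  R3: 10.5710 km
  R4: 7.4317 km
  → nearest: R2 (6.1670 km)
Q4 at 59.8456°N, 17.9354°E:
  R1: 2.0687 km
  R2: 4.7414 km
  R3: 4.8664 km
  R4: 0.8914 km
  → nearest: R4 (0.8914 km)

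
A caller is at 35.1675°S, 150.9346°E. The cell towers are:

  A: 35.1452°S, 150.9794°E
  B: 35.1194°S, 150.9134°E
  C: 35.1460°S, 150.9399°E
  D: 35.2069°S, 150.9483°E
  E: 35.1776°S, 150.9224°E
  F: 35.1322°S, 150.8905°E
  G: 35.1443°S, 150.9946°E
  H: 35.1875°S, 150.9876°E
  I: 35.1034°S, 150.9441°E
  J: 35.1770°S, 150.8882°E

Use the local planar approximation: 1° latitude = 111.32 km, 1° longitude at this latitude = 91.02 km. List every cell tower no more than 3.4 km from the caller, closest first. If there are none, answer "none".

Distances from 35.1675°S, 150.9346°E:
A: 4.7739 km
B: 5.6916 km
C: 2.4415 km
D: 4.5598 km
E: 1.5803 km
F: 5.6173 km
G: 6.0411 km
H: 5.3130 km
I: 7.1878 km
J: 4.3537 km
Threshold 3.4 km: E (1.5803 km), C (2.4415 km) are within range.

E, C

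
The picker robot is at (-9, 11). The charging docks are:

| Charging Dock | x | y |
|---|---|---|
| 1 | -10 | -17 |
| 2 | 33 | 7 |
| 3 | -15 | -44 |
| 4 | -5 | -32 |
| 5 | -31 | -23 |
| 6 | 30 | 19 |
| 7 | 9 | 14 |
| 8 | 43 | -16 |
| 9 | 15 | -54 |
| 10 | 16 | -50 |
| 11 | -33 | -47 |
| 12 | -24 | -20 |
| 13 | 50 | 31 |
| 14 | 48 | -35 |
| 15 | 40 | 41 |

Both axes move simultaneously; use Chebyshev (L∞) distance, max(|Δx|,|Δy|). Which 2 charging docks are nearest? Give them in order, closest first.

Distances from (-9, 11):
1: max(|-1|, |-28|) = 28
2: max(|42|, |-4|) = 42
3: max(|-6|, |-55|) = 55
4: max(|4|, |-43|) = 43
5: max(|-22|, |-34|) = 34
6: max(|39|, |8|) = 39
7: max(|18|, |3|) = 18
8: max(|52|, |-27|) = 52
9: max(|24|, |-65|) = 65
10: max(|25|, |-61|) = 61
11: max(|-24|, |-58|) = 58
12: max(|-15|, |-31|) = 31
13: max(|59|, |20|) = 59
14: max(|57|, |-46|) = 57
15: max(|49|, |30|) = 49
Sorted: 7 (18) < 1 (28) < 12 (31) < 5 (34) < …

7, 1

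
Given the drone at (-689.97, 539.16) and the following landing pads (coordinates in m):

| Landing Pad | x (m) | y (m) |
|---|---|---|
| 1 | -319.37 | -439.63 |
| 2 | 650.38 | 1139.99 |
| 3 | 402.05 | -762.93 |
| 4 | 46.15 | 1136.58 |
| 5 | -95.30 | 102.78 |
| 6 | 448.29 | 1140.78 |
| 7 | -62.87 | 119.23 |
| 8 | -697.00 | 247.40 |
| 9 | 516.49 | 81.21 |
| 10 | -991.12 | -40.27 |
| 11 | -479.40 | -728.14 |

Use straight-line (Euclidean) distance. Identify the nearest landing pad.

Distances from (-689.97, 539.16):
1: √((370.60)² + (-978.79)²) = √(137344.3600 + 958029.8641) = 1046.60 m
2: √((1340.35)² + (600.83)²) = √(1796538.1225 + 360996.6889) = 1468.85 m
3: √((1092.02)² + (-1302.09)²) = √(1192507.6804 + 1695438.3681) = 1699.40 m
4: √((736.12)² + (597.42)²) = √(541872.6544 + 356910.6564) = 948.04 m
5: √((594.67)² + (-436.38)²) = √(353632.4089 + 190427.5044) = 737.60 m
6: √((1138.26)² + (601.62)²) = √(1295635.8276 + 361946.6244) = 1287.47 m
7: √((627.10)² + (-419.93)²) = √(393254.4100 + 176341.2049) = 754.72 m
8: √((-7.03)² + (-291.76)²) = √(49.4209 + 85123.8976) = 291.84 m
9: √((1206.46)² + (-457.95)²) = √(1455545.7316 + 209718.2025) = 1290.45 m
10: √((-301.15)² + (-579.43)²) = √(90691.3225 + 335739.1249) = 653.02 m
11: √((210.57)² + (-1267.30)²) = √(44339.7249 + 1606049.2900) = 1284.67 m
Minimum: 8 at 291.84 m.

8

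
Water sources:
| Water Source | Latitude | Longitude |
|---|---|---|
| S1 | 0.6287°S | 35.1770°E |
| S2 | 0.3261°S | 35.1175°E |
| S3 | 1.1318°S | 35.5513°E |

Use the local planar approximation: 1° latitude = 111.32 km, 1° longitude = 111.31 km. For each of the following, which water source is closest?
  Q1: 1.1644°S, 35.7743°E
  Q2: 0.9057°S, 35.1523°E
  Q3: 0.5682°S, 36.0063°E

Q1→S3; Q2→S1; Q3→S3

Q1 at 1.1644°S, 35.7743°E:
  S1: √((0.5357·111.32)² + (-0.5973·111.31)²) = √(3556.228745 + 4420.316790) = 89.3115 km
  S2: √((0.8383·111.32)² + (-0.6568·111.31)²) = √(8708.539532 + 5344.839320) = 118.5469 km
  S3: √((0.0326·111.32)² + (-0.2230·111.31)²) = √(13.169873 + 616.138138) = 25.0860 km
  → nearest: S3 (25.0860 km)
Q2 at 0.9057°S, 35.1523°E:
  S1: √((0.2770·111.32)² + (0.0247·111.31)²) = √(950.836694 + 7.558964) = 30.9580 km
  S2: √((0.5796·111.32)² + (-0.0348·111.31)²) = √(4162.968732 + 15.004684) = 64.6372 km
  S3: √((-0.2261·111.32)² + (0.3990·111.31)²) = √(633.501314 + 1972.487033) = 51.0489 km
  → nearest: S1 (30.9580 km)
Q3 at 0.5682°S, 36.0063°E:
  S1: √((-0.0605·111.32)² + (-0.8293·111.31)²) = √(45.358339 + 8521.022190) = 92.5547 km
  S2: √((0.2421·111.32)² + (-0.8888·111.31)²) = √(726.333331 + 9787.605523) = 102.5375 km
  S3: √((-0.5636·111.32)² + (-0.4550·111.31)²) = √(3936.301577 + 2565.022381) = 80.6308 km
  → nearest: S3 (80.6308 km)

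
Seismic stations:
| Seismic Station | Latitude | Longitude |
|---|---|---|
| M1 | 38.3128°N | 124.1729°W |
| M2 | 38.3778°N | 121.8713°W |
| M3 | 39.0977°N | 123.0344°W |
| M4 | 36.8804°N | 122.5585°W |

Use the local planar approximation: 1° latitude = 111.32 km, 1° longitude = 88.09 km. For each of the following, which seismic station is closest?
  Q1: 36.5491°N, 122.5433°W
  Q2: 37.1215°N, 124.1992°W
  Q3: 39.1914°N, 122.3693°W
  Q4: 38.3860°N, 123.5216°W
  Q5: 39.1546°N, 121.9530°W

Q1→M4; Q2→M1; Q3→M3; Q4→M1; Q5→M2

Q1 at 36.5491°N, 122.5433°W:
  M1: √((1.7637·111.32)² + (-1.6296·88.09)²) = √(38547.465209 + 20607.022817) = 243.2170 km
  M2: √((1.8287·111.32)² + (0.6720·88.09)²) = √(41441.104813 + 3504.223244) = 212.0031 km
  M3: √((2.5486·111.32)² + (-0.4911·88.09)²) = √(80491.450348 + 1871.514034) = 286.9895 km
  M4: √((0.3313·111.32)² + (-0.0152·88.09)²) = √(1360.157708 + 1.792835) = 36.9046 km
  → nearest: M4 (36.9046 km)
Q2 at 37.1215°N, 124.1992°W:
  M1: √((1.1913·111.32)² + (0.0263·88.09)²) = √(17586.875084 + 5.367409) = 132.6358 km
  M2: √((1.2563·111.32)² + (2.3279·88.09)²) = √(19558.390587 + 42051.535698) = 248.2135 km
  M3: √((1.9762·111.32)² + (1.1648·88.09)²) = √(48395.857049 + 10528.244059) = 242.7429 km
  M4: √((-0.2411·111.32)² + (1.6407·88.09)²) = √(720.345448 + 20888.707863) = 147.0002 km
  → nearest: M1 (132.6358 km)
Q3 at 39.1914°N, 122.3693°W:
  M1: √((-0.8786·111.32)² + (-1.8036·88.09)²) = √(9565.965124 + 25242.576043) = 186.5705 km
  M2: √((-0.8136·111.32)² + (0.4980·88.09)²) = √(8202.916205 + 1924.473368) = 100.6349 km
  M3: √((-0.0937·111.32)² + (-0.6651·88.09)²) = √(108.799169 + 3432.630963) = 59.5099 km
  M4: √((-2.3110·111.32)² + (-0.1892·88.09)²) = √(66182.975151 + 277.776489) = 257.7998 km
  → nearest: M3 (59.5099 km)
Q4 at 38.3860°N, 123.5216°W:
  M1: √((-0.0732·111.32)² + (-0.6513·88.09)²) = √(66.400073 + 3291.663080) = 57.9488 km
  M2: √((-0.0082·111.32)² + (1.6503·88.09)²) = √(0.833248 + 21133.869400) = 145.3778 km
  M3: √((0.7117·111.32)² + (0.4872·88.09)²) = √(6276.829429 + 1841.907343) = 90.1040 km
  M4: √((-1.5056·111.32)² + (0.9631·88.09)²) = √(28090.897010 + 7197.737197) = 187.8527 km
  → nearest: M1 (57.9488 km)
Q5 at 39.1546°N, 121.9530°W:
  M1: √((-0.8418·111.32)² + (-2.2199·88.09)²) = √(8781.409667 + 38240.190081) = 216.8446 km
  M2: √((-0.7768·111.32)² + (0.0817·88.09)²) = √(7477.644757 + 51.796132) = 86.7724 km
  M3: √((-0.0569·111.32)² + (-1.0814·88.09)²) = √(40.120924 + 9074.567814) = 95.4709 km
  M4: √((-2.2742·111.32)² + (-0.6055·88.09)²) = √(64091.982542 + 2844.995049) = 258.7218 km
  → nearest: M2 (86.7724 km)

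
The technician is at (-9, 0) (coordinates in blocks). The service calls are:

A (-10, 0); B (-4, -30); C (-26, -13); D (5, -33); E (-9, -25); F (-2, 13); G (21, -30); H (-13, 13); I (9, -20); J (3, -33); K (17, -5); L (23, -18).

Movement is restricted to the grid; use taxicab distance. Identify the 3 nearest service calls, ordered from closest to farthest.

A, H, F

Distances from (-9, 0):
A: |-1| + |0| = 1 + 0 = 1 blocks
B: |5| + |-30| = 5 + 30 = 35 blocks
C: |-17| + |-13| = 17 + 13 = 30 blocks
D: |14| + |-33| = 14 + 33 = 47 blocks
E: |0| + |-25| = 0 + 25 = 25 blocks
F: |7| + |13| = 7 + 13 = 20 blocks
G: |30| + |-30| = 30 + 30 = 60 blocks
H: |-4| + |13| = 4 + 13 = 17 blocks
I: |18| + |-20| = 18 + 20 = 38 blocks
J: |12| + |-33| = 12 + 33 = 45 blocks
K: |26| + |-5| = 26 + 5 = 31 blocks
L: |32| + |-18| = 32 + 18 = 50 blocks
Sorted: A (1 blocks) < H (17 blocks) < F (20 blocks) < E (25 blocks) < C (30 blocks) < …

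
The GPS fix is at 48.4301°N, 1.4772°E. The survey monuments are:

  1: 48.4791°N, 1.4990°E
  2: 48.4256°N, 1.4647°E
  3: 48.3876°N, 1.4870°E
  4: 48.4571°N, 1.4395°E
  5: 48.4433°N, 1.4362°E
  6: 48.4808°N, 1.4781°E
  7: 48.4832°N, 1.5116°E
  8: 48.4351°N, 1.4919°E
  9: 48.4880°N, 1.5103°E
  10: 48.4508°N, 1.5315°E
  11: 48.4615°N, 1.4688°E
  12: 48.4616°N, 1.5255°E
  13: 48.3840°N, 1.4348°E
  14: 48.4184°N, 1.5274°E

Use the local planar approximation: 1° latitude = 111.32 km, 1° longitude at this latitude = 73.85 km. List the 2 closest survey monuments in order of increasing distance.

Distances from 48.4301°N, 1.4772°E:
1: 5.6873 km
2: 1.0503 km
3: 4.7861 km
4: 4.0970 km
5: 3.3656 km
6: 5.6443 km
7: 6.4339 km
8: 1.2200 km
9: 6.8934 km
10: 4.6250 km
11: 3.5501 km
12: 5.0019 km
13: 6.0117 km
14: 3.9294 km
Sorted: 2 (1.0503 km) < 8 (1.2200 km) < 5 (3.3656 km) < 11 (3.5501 km) < …

2, 8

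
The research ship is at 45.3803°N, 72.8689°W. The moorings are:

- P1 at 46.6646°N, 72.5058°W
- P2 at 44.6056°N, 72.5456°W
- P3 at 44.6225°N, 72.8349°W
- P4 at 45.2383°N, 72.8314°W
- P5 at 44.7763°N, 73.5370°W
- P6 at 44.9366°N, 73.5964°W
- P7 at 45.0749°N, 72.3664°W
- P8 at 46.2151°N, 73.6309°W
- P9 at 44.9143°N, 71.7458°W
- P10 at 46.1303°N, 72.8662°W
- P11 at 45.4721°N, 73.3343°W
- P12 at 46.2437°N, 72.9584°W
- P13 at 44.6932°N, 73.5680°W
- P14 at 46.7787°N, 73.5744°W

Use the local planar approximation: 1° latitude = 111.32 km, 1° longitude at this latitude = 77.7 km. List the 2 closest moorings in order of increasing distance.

Distances from 45.3803°N, 72.8689°W:
P1: 145.7254 km
P2: 89.8237 km
P3: 84.3997 km
P4: 16.0737 km
P5: 84.9449 km
P6: 75.0660 km
P7: 51.7712 km
P8: 110.1884 km
P9: 101.5194 km
P10: 83.4903 km
P11: 37.5778 km
P12: 96.3649 km
P13: 93.8141 km
P14: 165.0396 km
Sorted: P4 (16.0737 km) < P11 (37.5778 km) < P7 (51.7712 km) < P6 (75.0660 km) < …

P4, P11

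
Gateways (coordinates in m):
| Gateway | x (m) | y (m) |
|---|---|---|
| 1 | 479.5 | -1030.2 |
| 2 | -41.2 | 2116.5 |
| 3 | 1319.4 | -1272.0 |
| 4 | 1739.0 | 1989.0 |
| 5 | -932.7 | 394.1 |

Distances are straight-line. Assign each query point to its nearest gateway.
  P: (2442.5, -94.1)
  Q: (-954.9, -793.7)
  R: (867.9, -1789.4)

P at (2442.5, -94.1):
  1: √((-1963.0)² + (-936.1)²) = √(3853369.000 + 876283.210) = 2174.8 m
  2: √((-2483.7)² + (2210.6)²) = √(6168765.690 + 4886752.360) = 3325.0 m
  3: √((-1123.1)² + (-1177.9)²) = √(1261353.610 + 1387448.410) = 1627.5 m
  4: √((-703.5)² + (2083.1)²) = √(494912.250 + 4339305.610) = 2198.7 m
  5: √((-3375.2)² + (488.2)²) = √(11391975.040 + 238339.240) = 3410.3 m
  → nearest: 3 (1627.5 m)
Q at (-954.9, -793.7):
  1: √((1434.4)² + (-236.5)²) = √(2057503.360 + 55932.250) = 1453.8 m
  2: √((913.7)² + (2910.2)²) = √(834847.690 + 8469264.040) = 3050.3 m
  3: √((2274.3)² + (-478.3)²) = √(5172440.490 + 228770.890) = 2324.1 m
  4: √((2693.9)² + (2782.7)²) = √(7257097.210 + 7743419.290) = 3873.1 m
  5: √((22.2)² + (1187.8)²) = √(492.840 + 1410868.840) = 1188.0 m
  → nearest: 5 (1188.0 m)
R at (867.9, -1789.4):
  1: √((-388.4)² + (759.2)²) = √(150854.560 + 576384.640) = 852.8 m
  2: √((-909.1)² + (3905.9)²) = √(826462.810 + 15256054.810) = 4010.3 m
  3: √((451.5)² + (517.4)²) = √(203852.250 + 267702.760) = 686.7 m
  4: √((871.1)² + (3778.4)²) = √(758815.210 + 14276306.560) = 3877.5 m
  5: √((-1800.6)² + (2183.5)²) = √(3242160.360 + 4767672.250) = 2830.2 m
  → nearest: 3 (686.7 m)

P→3; Q→5; R→3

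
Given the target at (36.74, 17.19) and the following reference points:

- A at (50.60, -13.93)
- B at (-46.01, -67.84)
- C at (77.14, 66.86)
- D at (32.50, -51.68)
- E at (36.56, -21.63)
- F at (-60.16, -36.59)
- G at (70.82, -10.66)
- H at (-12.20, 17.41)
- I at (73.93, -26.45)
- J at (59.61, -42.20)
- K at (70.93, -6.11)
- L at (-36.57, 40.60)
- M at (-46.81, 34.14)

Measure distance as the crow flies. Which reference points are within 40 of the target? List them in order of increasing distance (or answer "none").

A, E

Distances from (36.74, 17.19):
A: √((13.86)² + (-31.12)²) = √(192.0996 + 968.4544) = 34.07
B: √((-82.75)² + (-85.03)²) = √(6847.5625 + 7230.1009) = 118.65
C: √((40.40)² + (49.67)²) = √(1632.1600 + 2467.1089) = 64.03
D: √((-4.24)² + (-68.87)²) = √(17.9776 + 4743.0769) = 69.00
E: √((-0.18)² + (-38.82)²) = √(0.0324 + 1506.9924) = 38.82
F: √((-96.90)² + (-53.78)²) = √(9389.6100 + 2892.2884) = 110.82
G: √((34.08)² + (-27.85)²) = √(1161.4464 + 775.6225) = 44.01
H: √((-48.94)² + (0.22)²) = √(2395.1236 + 0.0484) = 48.94
I: √((37.19)² + (-43.64)²) = √(1383.0961 + 1904.4496) = 57.34
J: √((22.87)² + (-59.39)²) = √(523.0369 + 3527.1721) = 63.64
K: √((34.19)² + (-23.30)²) = √(1168.9561 + 542.8900) = 41.37
L: √((-73.31)² + (23.41)²) = √(5374.3561 + 548.0281) = 76.96
M: √((-83.55)² + (16.95)²) = √(6980.6025 + 287.3025) = 85.25
Threshold 40: A (34.07), E (38.82) are within range.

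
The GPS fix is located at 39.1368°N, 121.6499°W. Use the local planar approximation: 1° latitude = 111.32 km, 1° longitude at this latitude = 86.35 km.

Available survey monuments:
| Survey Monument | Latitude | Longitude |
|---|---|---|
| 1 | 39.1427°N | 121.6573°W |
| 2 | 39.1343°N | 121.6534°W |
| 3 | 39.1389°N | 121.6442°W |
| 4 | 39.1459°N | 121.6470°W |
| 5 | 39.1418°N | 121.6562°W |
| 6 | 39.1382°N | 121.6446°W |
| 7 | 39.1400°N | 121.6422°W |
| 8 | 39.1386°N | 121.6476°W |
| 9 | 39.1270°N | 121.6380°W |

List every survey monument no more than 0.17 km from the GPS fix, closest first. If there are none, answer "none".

none

Distances from 39.1368°N, 121.6499°W:
1: √((0.0059·111.32)² + (-0.0074·86.35)²) = √(0.431370 + 0.408308) = 0.9163 km
2: √((-0.0025·111.32)² + (-0.0035·86.35)²) = √(0.077451 + 0.091340) = 0.4108 km
3: √((0.0021·111.32)² + (0.0057·86.35)²) = √(0.054649 + 0.242256) = 0.5449 km
4: √((0.0091·111.32)² + (0.0029·86.35)²) = √(1.026193 + 0.062708) = 1.0435 km
5: √((0.0050·111.32)² + (-0.0063·86.35)²) = √(0.309804 + 0.295941) = 0.7783 km
6: √((0.0014·111.32)² + (0.0053·86.35)²) = √(0.024289 + 0.209448) = 0.4835 km
7: √((0.0032·111.32)² + (0.0077·86.35)²) = √(0.126896 + 0.442085) = 0.7543 km
8: √((0.0018·111.32)² + (0.0023·86.35)²) = √(0.040151 + 0.039444) = 0.2821 km
9: √((-0.0098·111.32)² + (0.0119·86.35)²) = √(1.190141 + 1.055890) = 1.4987 km
Threshold 0.17 km: none within range.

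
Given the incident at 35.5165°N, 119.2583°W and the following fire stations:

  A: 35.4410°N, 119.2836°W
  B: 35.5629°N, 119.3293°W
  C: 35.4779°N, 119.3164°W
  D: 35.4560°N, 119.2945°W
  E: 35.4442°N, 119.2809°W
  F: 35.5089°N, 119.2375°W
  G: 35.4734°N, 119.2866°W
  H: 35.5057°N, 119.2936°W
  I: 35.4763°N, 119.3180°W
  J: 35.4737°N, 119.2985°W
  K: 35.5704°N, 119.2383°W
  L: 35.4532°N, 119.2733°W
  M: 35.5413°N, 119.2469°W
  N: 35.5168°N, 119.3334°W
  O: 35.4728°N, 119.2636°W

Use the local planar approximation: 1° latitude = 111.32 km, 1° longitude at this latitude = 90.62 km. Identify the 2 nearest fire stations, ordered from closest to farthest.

Distances from 35.5165°N, 119.2583°W:
A: 8.7118 km
B: 8.2508 km
C: 6.7959 km
D: 7.4913 km
E: 8.3049 km
F: 2.0661 km
G: 5.4403 km
H: 3.4174 km
I: 7.0210 km
J: 5.9976 km
K: 6.2679 km
L: 7.1765 km
M: 2.9477 km
N: 6.8056 km
O: 4.8883 km
Sorted: F (2.0661 km) < M (2.9477 km) < H (3.4174 km) < O (4.8883 km) < …

F, M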